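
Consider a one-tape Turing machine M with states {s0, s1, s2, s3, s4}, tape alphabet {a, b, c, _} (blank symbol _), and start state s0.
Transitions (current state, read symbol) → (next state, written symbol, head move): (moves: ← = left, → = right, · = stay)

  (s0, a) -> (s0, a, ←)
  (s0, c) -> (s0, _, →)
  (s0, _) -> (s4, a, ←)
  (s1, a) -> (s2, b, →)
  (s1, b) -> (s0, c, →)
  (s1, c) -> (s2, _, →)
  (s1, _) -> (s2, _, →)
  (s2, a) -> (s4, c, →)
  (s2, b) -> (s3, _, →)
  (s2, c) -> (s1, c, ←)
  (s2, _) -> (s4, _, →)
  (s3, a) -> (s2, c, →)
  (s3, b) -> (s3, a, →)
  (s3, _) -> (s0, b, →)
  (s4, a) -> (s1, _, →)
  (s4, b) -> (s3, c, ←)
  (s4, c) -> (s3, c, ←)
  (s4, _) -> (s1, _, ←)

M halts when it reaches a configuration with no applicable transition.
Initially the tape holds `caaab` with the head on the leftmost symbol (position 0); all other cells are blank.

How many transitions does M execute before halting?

18

state=s0 head=0 tape=__[c]aaab_   (s0,c)→(s0,_,→)
state=s0 head=1 tape=___[a]aab_   (s0,a)→(s0,a,←)
state=s0 head=0 tape=__[_]aaab_   (s0,_)→(s4,a,←)
state=s4 head=-1 tape=_[_]aaaab_   (s4,_)→(s1,_,←)
state=s1 head=-2 tape=[_]_aaaab_   (s1,_)→(s2,_,→)
state=s2 head=-1 tape=_[_]aaaab_   (s2,_)→(s4,_,→)
state=s4 head=0 tape=__[a]aaab_   (s4,a)→(s1,_,→)
state=s1 head=1 tape=___[a]aab_   (s1,a)→(s2,b,→)
state=s2 head=2 tape=___b[a]ab_   (s2,a)→(s4,c,→)
state=s4 head=3 tape=___bc[a]b_   (s4,a)→(s1,_,→)
state=s1 head=4 tape=___bc_[b]_   (s1,b)→(s0,c,→)
state=s0 head=5 tape=___bc_c[_]   (s0,_)→(s4,a,←)
state=s4 head=4 tape=___bc_[c]a   (s4,c)→(s3,c,←)
state=s3 head=3 tape=___bc[_]ca   (s3,_)→(s0,b,→)
state=s0 head=4 tape=___bcb[c]a   (s0,c)→(s0,_,→)
state=s0 head=5 tape=___bcb_[a]   (s0,a)→(s0,a,←)
state=s0 head=4 tape=___bcb[_]a   (s0,_)→(s4,a,←)
state=s4 head=3 tape=___bc[b]aa   (s4,b)→(s3,c,←)
state=s3 head=2 tape=___b[c]caa
M halts after 18 transitions.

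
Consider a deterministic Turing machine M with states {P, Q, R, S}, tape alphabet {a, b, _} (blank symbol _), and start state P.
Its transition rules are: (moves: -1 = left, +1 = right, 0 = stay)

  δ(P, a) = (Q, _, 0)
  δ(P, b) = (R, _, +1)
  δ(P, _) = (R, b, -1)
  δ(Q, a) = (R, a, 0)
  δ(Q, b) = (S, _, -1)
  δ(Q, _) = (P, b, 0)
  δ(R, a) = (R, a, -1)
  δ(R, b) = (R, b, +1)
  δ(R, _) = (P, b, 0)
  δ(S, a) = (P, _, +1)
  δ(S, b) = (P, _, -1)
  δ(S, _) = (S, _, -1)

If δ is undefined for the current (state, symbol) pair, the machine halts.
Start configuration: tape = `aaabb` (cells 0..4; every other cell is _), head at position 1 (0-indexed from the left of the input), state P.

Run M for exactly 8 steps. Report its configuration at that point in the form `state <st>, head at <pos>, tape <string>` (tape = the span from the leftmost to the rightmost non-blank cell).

state=P head=1 tape=a[a]abb   (P,a)→(Q,_,0)
state=Q head=1 tape=a[_]abb   (Q,_)→(P,b,0)
state=P head=1 tape=a[b]abb   (P,b)→(R,_,+1)
state=R head=2 tape=a_[a]bb   (R,a)→(R,a,-1)
state=R head=1 tape=a[_]abb   (R,_)→(P,b,0)
state=P head=1 tape=a[b]abb   (P,b)→(R,_,+1)
state=R head=2 tape=a_[a]bb   (R,a)→(R,a,-1)
state=R head=1 tape=a[_]abb   (R,_)→(P,b,0)
state=P head=1 tape=a[b]abb
After 8 steps: state P, head at 1, tape ababb.

state P, head at 1, tape ababb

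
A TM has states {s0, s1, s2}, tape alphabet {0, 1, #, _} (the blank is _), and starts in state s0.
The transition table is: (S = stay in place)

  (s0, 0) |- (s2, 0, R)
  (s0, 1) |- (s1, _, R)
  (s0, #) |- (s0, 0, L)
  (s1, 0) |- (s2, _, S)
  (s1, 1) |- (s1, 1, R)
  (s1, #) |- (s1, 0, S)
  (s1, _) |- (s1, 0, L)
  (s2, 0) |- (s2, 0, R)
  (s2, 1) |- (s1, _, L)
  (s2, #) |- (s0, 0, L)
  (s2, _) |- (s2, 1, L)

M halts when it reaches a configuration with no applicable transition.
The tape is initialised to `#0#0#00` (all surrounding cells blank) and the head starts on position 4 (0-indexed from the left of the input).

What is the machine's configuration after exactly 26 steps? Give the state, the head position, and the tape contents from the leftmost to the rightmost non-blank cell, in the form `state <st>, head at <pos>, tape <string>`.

state=s0 head=4 tape=#0#0[#]00_   (s0,#)→(s0,0,L)
state=s0 head=3 tape=#0#[0]000_   (s0,0)→(s2,0,R)
state=s2 head=4 tape=#0#0[0]00_   (s2,0)→(s2,0,R)
state=s2 head=5 tape=#0#00[0]0_   (s2,0)→(s2,0,R)
state=s2 head=6 tape=#0#000[0]_   (s2,0)→(s2,0,R)
state=s2 head=7 tape=#0#0000[_]   (s2,_)→(s2,1,L)
state=s2 head=6 tape=#0#000[0]1   (s2,0)→(s2,0,R)
state=s2 head=7 tape=#0#0000[1]   (s2,1)→(s1,_,L)
state=s1 head=6 tape=#0#000[0]_   (s1,0)→(s2,_,S)
state=s2 head=6 tape=#0#000[_]_   (s2,_)→(s2,1,L)
state=s2 head=5 tape=#0#00[0]1_   (s2,0)→(s2,0,R)
state=s2 head=6 tape=#0#000[1]_   (s2,1)→(s1,_,L)
state=s1 head=5 tape=#0#00[0]__   (s1,0)→(s2,_,S)
state=s2 head=5 tape=#0#00[_]__   (s2,_)→(s2,1,L)
state=s2 head=4 tape=#0#0[0]1__   (s2,0)→(s2,0,R)
state=s2 head=5 tape=#0#00[1]__   (s2,1)→(s1,_,L)
state=s1 head=4 tape=#0#0[0]___   (s1,0)→(s2,_,S)
state=s2 head=4 tape=#0#0[_]___   (s2,_)→(s2,1,L)
state=s2 head=3 tape=#0#[0]1___   (s2,0)→(s2,0,R)
state=s2 head=4 tape=#0#0[1]___   (s2,1)→(s1,_,L)
state=s1 head=3 tape=#0#[0]____   (s1,0)→(s2,_,S)
state=s2 head=3 tape=#0#[_]____   (s2,_)→(s2,1,L)
state=s2 head=2 tape=#0[#]1____   (s2,#)→(s0,0,L)
state=s0 head=1 tape=#[0]01____   (s0,0)→(s2,0,R)
state=s2 head=2 tape=#0[0]1____   (s2,0)→(s2,0,R)
state=s2 head=3 tape=#00[1]____   (s2,1)→(s1,_,L)
state=s1 head=2 tape=#0[0]_____
After 26 steps: state s1, head at 2, tape #00.

state s1, head at 2, tape #00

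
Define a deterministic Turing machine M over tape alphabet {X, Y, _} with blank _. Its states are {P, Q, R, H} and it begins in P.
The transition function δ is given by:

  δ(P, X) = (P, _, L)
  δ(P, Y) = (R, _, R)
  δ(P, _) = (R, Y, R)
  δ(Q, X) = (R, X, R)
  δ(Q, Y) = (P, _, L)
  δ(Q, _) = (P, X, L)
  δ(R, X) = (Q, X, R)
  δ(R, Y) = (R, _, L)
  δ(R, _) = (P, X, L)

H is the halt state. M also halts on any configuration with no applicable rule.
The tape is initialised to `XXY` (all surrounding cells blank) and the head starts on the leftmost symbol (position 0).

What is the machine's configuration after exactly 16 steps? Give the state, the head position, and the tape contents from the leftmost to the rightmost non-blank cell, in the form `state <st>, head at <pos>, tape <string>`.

state P, head at 0, tape XXX

P | _[X]XY   read X → write _, move L, go to P
P | [_]_XY   read _ → write Y, move R, go to R
R | Y[_]XY   read _ → write X, move L, go to P
P | [Y]XXY   read Y → write _, move R, go to R
R | _[X]XY   read X → write X, move R, go to Q
Q | _X[X]Y   read X → write X, move R, go to R
R | _XX[Y]   read Y → write _, move L, go to R
R | _X[X]_   read X → write X, move R, go to Q
Q | _XX[_]   read _ → write X, move L, go to P
P | _X[X]X   read X → write _, move L, go to P
P | _[X]_X   read X → write _, move L, go to P
P | [_]__X   read _ → write Y, move R, go to R
R | Y[_]_X   read _ → write X, move L, go to P
P | [Y]X_X   read Y → write _, move R, go to R
R | _[X]_X   read X → write X, move R, go to Q
Q | _X[_]X   read _ → write X, move L, go to P
P | _[X]XX
After 16 steps: state P, head at 0, tape XXX.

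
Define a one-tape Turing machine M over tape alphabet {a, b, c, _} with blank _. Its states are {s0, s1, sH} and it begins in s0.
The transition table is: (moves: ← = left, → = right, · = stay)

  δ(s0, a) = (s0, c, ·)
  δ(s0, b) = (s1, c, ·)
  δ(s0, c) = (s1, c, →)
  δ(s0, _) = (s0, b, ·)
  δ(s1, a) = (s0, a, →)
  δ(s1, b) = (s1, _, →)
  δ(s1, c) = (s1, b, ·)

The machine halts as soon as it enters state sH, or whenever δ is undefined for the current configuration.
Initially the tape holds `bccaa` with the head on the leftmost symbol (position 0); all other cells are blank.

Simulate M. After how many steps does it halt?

10

state=s0 head=0 tape=[b]ccaa_   (s0,b)→(s1,c,·)
state=s1 head=0 tape=[c]ccaa_   (s1,c)→(s1,b,·)
state=s1 head=0 tape=[b]ccaa_   (s1,b)→(s1,_,→)
state=s1 head=1 tape=_[c]caa_   (s1,c)→(s1,b,·)
state=s1 head=1 tape=_[b]caa_   (s1,b)→(s1,_,→)
state=s1 head=2 tape=__[c]aa_   (s1,c)→(s1,b,·)
state=s1 head=2 tape=__[b]aa_   (s1,b)→(s1,_,→)
state=s1 head=3 tape=___[a]a_   (s1,a)→(s0,a,→)
state=s0 head=4 tape=___a[a]_   (s0,a)→(s0,c,·)
state=s0 head=4 tape=___a[c]_   (s0,c)→(s1,c,→)
state=s1 head=5 tape=___ac[_]
M halts after 10 transitions.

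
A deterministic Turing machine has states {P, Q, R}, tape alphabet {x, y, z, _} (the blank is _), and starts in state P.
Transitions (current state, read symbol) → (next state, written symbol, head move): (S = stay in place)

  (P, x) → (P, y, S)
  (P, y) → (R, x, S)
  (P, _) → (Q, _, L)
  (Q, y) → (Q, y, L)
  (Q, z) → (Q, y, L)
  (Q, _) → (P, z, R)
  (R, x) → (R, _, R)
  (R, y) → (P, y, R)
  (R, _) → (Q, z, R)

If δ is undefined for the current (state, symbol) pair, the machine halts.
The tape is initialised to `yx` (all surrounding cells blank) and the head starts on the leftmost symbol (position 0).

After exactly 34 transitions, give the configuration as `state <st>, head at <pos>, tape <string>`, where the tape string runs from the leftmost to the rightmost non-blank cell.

state Q, head at 7, tape zzzz_zz

P | [y]x_______   read y → write x, move S, go to R
R | [x]x_______   read x → write _, move R, go to R
R | _[x]_______   read x → write _, move R, go to R
R | __[_]______   read _ → write z, move R, go to Q
Q | __z[_]_____   read _ → write z, move R, go to P
P | __zz[_]____   read _ → write _, move L, go to Q
Q | __z[z]_____   read z → write y, move L, go to Q
Q | __[z]y_____   read z → write y, move L, go to Q
Q | _[_]yy_____   read _ → write z, move R, go to P
P | _z[y]y_____   read y → write x, move S, go to R
R | _z[x]y_____   read x → write _, move R, go to R
R | _z_[y]_____   read y → write y, move R, go to P
P | _z_y[_]____   read _ → write _, move L, go to Q
Q | _z_[y]_____   read y → write y, move L, go to Q
Q | _z[_]y_____   read _ → write z, move R, go to P
P | _zz[y]_____   read y → write x, move S, go to R
R | _zz[x]_____   read x → write _, move R, go to R
R | _zz_[_]____   read _ → write z, move R, go to Q
Q | _zz_z[_]___   read _ → write z, move R, go to P
P | _zz_zz[_]__   read _ → write _, move L, go to Q
Q | _zz_z[z]___   read z → write y, move L, go to Q
Q | _zz_[z]y___   read z → write y, move L, go to Q
Q | _zz[_]yy___   read _ → write z, move R, go to P
P | _zzz[y]y___   read y → write x, move S, go to R
R | _zzz[x]y___   read x → write _, move R, go to R
R | _zzz_[y]___   read y → write y, move R, go to P
P | _zzz_y[_]__   read _ → write _, move L, go to Q
Q | _zzz_[y]___   read y → write y, move L, go to Q
Q | _zzz[_]y___   read _ → write z, move R, go to P
P | _zzzz[y]___   read y → write x, move S, go to R
R | _zzzz[x]___   read x → write _, move R, go to R
R | _zzzz_[_]__   read _ → write z, move R, go to Q
Q | _zzzz_z[_]_   read _ → write z, move R, go to P
P | _zzzz_zz[_]   read _ → write _, move L, go to Q
Q | _zzzz_z[z]_
After 34 steps: state Q, head at 7, tape zzzz_zz.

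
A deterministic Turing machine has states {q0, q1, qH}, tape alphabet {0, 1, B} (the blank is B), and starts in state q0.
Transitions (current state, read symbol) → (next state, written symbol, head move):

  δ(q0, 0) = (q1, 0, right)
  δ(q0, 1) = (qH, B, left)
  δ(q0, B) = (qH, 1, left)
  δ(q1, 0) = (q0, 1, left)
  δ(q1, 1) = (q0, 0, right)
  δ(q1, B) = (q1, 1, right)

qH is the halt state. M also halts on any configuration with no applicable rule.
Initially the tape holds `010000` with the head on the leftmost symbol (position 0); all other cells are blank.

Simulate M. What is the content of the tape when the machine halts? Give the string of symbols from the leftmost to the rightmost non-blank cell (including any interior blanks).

state=q0 head=0 tape=[0]10000B   (q0,0)→(q1,0,right)
state=q1 head=1 tape=0[1]0000B   (q1,1)→(q0,0,right)
state=q0 head=2 tape=00[0]000B   (q0,0)→(q1,0,right)
state=q1 head=3 tape=000[0]00B   (q1,0)→(q0,1,left)
state=q0 head=2 tape=00[0]100B   (q0,0)→(q1,0,right)
state=q1 head=3 tape=000[1]00B   (q1,1)→(q0,0,right)
state=q0 head=4 tape=0000[0]0B   (q0,0)→(q1,0,right)
state=q1 head=5 tape=00000[0]B   (q1,0)→(q0,1,left)
state=q0 head=4 tape=0000[0]1B   (q0,0)→(q1,0,right)
state=q1 head=5 tape=00000[1]B   (q1,1)→(q0,0,right)
state=q0 head=6 tape=000000[B]   (q0,B)→(qH,1,left)
state=qH head=5 tape=00000[0]1
The non-blank tape span at halt is 0000001.

0000001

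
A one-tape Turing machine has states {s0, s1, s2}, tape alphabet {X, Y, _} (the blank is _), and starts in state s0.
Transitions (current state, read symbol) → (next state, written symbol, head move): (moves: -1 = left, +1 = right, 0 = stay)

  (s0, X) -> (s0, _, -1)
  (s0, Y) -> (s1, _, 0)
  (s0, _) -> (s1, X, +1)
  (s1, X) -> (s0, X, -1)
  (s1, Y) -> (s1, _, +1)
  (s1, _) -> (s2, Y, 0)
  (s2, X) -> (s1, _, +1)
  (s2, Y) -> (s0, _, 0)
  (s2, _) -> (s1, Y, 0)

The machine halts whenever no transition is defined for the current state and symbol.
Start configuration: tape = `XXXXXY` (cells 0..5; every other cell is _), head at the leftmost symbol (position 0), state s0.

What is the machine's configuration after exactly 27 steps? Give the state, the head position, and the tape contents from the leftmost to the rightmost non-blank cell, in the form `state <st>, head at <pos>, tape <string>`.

s0 | ___[X]XXXXY   read X → write _, move -1, go to s0
s0 | __[_]_XXXXY   read _ → write X, move +1, go to s1
s1 | __X[_]XXXXY   read _ → write Y, move 0, go to s2
s2 | __X[Y]XXXXY   read Y → write _, move 0, go to s0
s0 | __X[_]XXXXY   read _ → write X, move +1, go to s1
s1 | __XX[X]XXXY   read X → write X, move -1, go to s0
s0 | __X[X]XXXXY   read X → write _, move -1, go to s0
s0 | __[X]_XXXXY   read X → write _, move -1, go to s0
s0 | _[_]__XXXXY   read _ → write X, move +1, go to s1
s1 | _X[_]_XXXXY   read _ → write Y, move 0, go to s2
s2 | _X[Y]_XXXXY   read Y → write _, move 0, go to s0
s0 | _X[_]_XXXXY   read _ → write X, move +1, go to s1
s1 | _XX[_]XXXXY   read _ → write Y, move 0, go to s2
s2 | _XX[Y]XXXXY   read Y → write _, move 0, go to s0
s0 | _XX[_]XXXXY   read _ → write X, move +1, go to s1
s1 | _XXX[X]XXXY   read X → write X, move -1, go to s0
s0 | _XX[X]XXXXY   read X → write _, move -1, go to s0
s0 | _X[X]_XXXXY   read X → write _, move -1, go to s0
s0 | _[X]__XXXXY   read X → write _, move -1, go to s0
s0 | [_]___XXXXY   read _ → write X, move +1, go to s1
s1 | X[_]__XXXXY   read _ → write Y, move 0, go to s2
s2 | X[Y]__XXXXY   read Y → write _, move 0, go to s0
s0 | X[_]__XXXXY   read _ → write X, move +1, go to s1
s1 | XX[_]_XXXXY   read _ → write Y, move 0, go to s2
s2 | XX[Y]_XXXXY   read Y → write _, move 0, go to s0
s0 | XX[_]_XXXXY   read _ → write X, move +1, go to s1
s1 | XXX[_]XXXXY   read _ → write Y, move 0, go to s2
s2 | XXX[Y]XXXXY
After 27 steps: state s2, head at 0, tape XXXYXXXXY.

state s2, head at 0, tape XXXYXXXXY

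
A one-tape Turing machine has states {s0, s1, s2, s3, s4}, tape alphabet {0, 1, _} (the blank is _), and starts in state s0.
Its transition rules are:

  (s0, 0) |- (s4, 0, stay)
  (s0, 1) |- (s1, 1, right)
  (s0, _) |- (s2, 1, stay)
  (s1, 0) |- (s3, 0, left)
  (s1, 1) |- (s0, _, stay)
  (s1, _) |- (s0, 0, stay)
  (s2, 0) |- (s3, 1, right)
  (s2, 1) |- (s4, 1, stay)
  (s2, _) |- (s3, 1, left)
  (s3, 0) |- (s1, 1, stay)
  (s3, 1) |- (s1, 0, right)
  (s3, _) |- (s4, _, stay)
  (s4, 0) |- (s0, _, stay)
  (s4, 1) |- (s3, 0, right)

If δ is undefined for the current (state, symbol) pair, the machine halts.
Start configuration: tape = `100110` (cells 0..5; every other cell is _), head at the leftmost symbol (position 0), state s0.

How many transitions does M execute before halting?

30

s0 | [1]00110_   read 1 → write 1, move right, go to s1
s1 | 1[0]0110_   read 0 → write 0, move left, go to s3
s3 | [1]00110_   read 1 → write 0, move right, go to s1
s1 | 0[0]0110_   read 0 → write 0, move left, go to s3
s3 | [0]00110_   read 0 → write 1, move stay, go to s1
s1 | [1]00110_   read 1 → write _, move stay, go to s0
s0 | [_]00110_   read _ → write 1, move stay, go to s2
s2 | [1]00110_   read 1 → write 1, move stay, go to s4
s4 | [1]00110_   read 1 → write 0, move right, go to s3
s3 | 0[0]0110_   read 0 → write 1, move stay, go to s1
s1 | 0[1]0110_   read 1 → write _, move stay, go to s0
s0 | 0[_]0110_   read _ → write 1, move stay, go to s2
s2 | 0[1]0110_   read 1 → write 1, move stay, go to s4
s4 | 0[1]0110_   read 1 → write 0, move right, go to s3
s3 | 00[0]110_   read 0 → write 1, move stay, go to s1
s1 | 00[1]110_   read 1 → write _, move stay, go to s0
s0 | 00[_]110_   read _ → write 1, move stay, go to s2
s2 | 00[1]110_   read 1 → write 1, move stay, go to s4
s4 | 00[1]110_   read 1 → write 0, move right, go to s3
s3 | 000[1]10_   read 1 → write 0, move right, go to s1
s1 | 0000[1]0_   read 1 → write _, move stay, go to s0
s0 | 0000[_]0_   read _ → write 1, move stay, go to s2
s2 | 0000[1]0_   read 1 → write 1, move stay, go to s4
s4 | 0000[1]0_   read 1 → write 0, move right, go to s3
s3 | 00000[0]_   read 0 → write 1, move stay, go to s1
s1 | 00000[1]_   read 1 → write _, move stay, go to s0
s0 | 00000[_]_   read _ → write 1, move stay, go to s2
s2 | 00000[1]_   read 1 → write 1, move stay, go to s4
s4 | 00000[1]_   read 1 → write 0, move right, go to s3
s3 | 000000[_]   read _ → write _, move stay, go to s4
s4 | 000000[_]
M halts after 30 transitions.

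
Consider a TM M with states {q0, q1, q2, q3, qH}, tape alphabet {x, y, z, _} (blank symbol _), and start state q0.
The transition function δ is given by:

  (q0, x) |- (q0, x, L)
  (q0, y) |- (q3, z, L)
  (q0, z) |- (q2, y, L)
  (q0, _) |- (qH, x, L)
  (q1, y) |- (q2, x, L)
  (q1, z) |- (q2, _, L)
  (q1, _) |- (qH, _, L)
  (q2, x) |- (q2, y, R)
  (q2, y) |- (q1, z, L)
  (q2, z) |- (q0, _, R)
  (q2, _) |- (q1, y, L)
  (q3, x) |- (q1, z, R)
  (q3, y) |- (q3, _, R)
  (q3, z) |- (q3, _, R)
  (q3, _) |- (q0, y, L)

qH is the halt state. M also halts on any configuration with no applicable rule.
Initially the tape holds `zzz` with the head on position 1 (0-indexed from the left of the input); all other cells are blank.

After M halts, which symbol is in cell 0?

y

q0 | __z[z]z   read z → write y, move L, go to q2
q2 | __[z]yz   read z → write _, move R, go to q0
q0 | ___[y]z   read y → write z, move L, go to q3
q3 | __[_]zz   read _ → write y, move L, go to q0
q0 | _[_]yzz   read _ → write x, move L, go to qH
qH | [_]xyzz
Cell 0 holds y when M halts.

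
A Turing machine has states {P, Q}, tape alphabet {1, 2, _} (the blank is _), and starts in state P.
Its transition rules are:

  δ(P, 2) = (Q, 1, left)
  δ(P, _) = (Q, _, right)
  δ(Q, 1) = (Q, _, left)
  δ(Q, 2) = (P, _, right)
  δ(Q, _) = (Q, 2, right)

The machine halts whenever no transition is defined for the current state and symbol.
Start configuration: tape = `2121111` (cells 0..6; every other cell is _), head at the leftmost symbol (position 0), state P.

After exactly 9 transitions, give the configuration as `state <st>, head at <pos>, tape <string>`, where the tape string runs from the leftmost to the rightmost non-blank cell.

state P, head at 3, tape 22_1111

P | _[2]121111   read 2 → write 1, move left, go to Q
Q | [_]1121111   read _ → write 2, move right, go to Q
Q | 2[1]121111   read 1 → write _, move left, go to Q
Q | [2]_121111   read 2 → write _, move right, go to P
P | _[_]121111   read _ → write _, move right, go to Q
Q | __[1]21111   read 1 → write _, move left, go to Q
Q | _[_]_21111   read _ → write 2, move right, go to Q
Q | _2[_]21111   read _ → write 2, move right, go to Q
Q | _22[2]1111   read 2 → write _, move right, go to P
P | _22_[1]111
After 9 steps: state P, head at 3, tape 22_1111.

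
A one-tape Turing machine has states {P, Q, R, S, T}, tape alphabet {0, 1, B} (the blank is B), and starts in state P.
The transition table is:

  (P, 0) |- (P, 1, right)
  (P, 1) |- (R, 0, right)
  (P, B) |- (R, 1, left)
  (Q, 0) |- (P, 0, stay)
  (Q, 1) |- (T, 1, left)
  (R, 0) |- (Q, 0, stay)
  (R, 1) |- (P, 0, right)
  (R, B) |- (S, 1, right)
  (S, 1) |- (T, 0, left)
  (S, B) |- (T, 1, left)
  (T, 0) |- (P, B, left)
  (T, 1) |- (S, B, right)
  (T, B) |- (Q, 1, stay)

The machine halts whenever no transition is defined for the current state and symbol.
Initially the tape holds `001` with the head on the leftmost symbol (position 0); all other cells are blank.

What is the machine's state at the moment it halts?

S

P | [0]01BB   read 0 → write 1, move right, go to P
P | 1[0]1BB   read 0 → write 1, move right, go to P
P | 11[1]BB   read 1 → write 0, move right, go to R
R | 110[B]B   read B → write 1, move right, go to S
S | 1101[B]   read B → write 1, move left, go to T
T | 110[1]1   read 1 → write B, move right, go to S
S | 110B[1]   read 1 → write 0, move left, go to T
T | 110[B]0   read B → write 1, move stay, go to Q
Q | 110[1]0   read 1 → write 1, move left, go to T
T | 11[0]10   read 0 → write B, move left, go to P
P | 1[1]B10   read 1 → write 0, move right, go to R
R | 10[B]10   read B → write 1, move right, go to S
S | 101[1]0   read 1 → write 0, move left, go to T
T | 10[1]00   read 1 → write B, move right, go to S
S | 10B[0]0
No transition is defined for (S, 0); M halts in state S.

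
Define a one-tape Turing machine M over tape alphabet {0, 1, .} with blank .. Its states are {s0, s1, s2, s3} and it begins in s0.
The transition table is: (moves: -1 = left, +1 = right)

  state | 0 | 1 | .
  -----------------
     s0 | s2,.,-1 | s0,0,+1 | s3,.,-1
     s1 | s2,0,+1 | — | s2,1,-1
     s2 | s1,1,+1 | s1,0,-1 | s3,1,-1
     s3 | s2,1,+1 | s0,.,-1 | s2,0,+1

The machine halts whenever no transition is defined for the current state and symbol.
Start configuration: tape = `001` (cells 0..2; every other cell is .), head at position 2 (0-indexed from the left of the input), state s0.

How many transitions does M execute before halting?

state=s0 head=2 tape=...00[1].   (s0,1)→(s0,0,+1)
state=s0 head=3 tape=...000[.]   (s0,.)→(s3,.,-1)
state=s3 head=2 tape=...00[0].   (s3,0)→(s2,1,+1)
state=s2 head=3 tape=...001[.]   (s2,.)→(s3,1,-1)
state=s3 head=2 tape=...00[1]1   (s3,1)→(s0,.,-1)
state=s0 head=1 tape=...0[0].1   (s0,0)→(s2,.,-1)
state=s2 head=0 tape=...[0]..1   (s2,0)→(s1,1,+1)
state=s1 head=1 tape=...1[.].1   (s1,.)→(s2,1,-1)
state=s2 head=0 tape=...[1]1.1   (s2,1)→(s1,0,-1)
state=s1 head=-1 tape=..[.]01.1   (s1,.)→(s2,1,-1)
state=s2 head=-2 tape=.[.]101.1   (s2,.)→(s3,1,-1)
state=s3 head=-3 tape=[.]1101.1   (s3,.)→(s2,0,+1)
state=s2 head=-2 tape=0[1]101.1   (s2,1)→(s1,0,-1)
state=s1 head=-3 tape=[0]0101.1   (s1,0)→(s2,0,+1)
state=s2 head=-2 tape=0[0]101.1   (s2,0)→(s1,1,+1)
state=s1 head=-1 tape=01[1]01.1
M halts after 15 transitions.

15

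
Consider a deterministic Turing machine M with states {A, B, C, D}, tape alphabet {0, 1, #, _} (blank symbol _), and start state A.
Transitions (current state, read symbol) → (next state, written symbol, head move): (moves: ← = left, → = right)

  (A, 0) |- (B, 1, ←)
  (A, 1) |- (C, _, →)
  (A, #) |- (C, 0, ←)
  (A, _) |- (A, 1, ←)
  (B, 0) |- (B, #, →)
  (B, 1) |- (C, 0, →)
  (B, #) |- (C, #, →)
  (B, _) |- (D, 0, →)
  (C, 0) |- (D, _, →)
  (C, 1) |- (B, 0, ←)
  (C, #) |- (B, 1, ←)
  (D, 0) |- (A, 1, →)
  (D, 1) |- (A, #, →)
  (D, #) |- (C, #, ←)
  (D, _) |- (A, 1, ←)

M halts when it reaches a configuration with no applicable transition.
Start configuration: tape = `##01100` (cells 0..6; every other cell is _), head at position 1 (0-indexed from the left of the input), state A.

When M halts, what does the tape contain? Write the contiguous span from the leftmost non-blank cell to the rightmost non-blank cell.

0#_10###_01

state=A head=1 tape=_#[#]01100___   (A,#)→(C,0,←)
state=C head=0 tape=_[#]001100___   (C,#)→(B,1,←)
state=B head=-1 tape=[_]1001100___   (B,_)→(D,0,→)
state=D head=0 tape=0[1]001100___   (D,1)→(A,#,→)
state=A head=1 tape=0#[0]01100___   (A,0)→(B,1,←)
state=B head=0 tape=0[#]101100___   (B,#)→(C,#,→)
state=C head=1 tape=0#[1]01100___   (C,1)→(B,0,←)
state=B head=0 tape=0[#]001100___   (B,#)→(C,#,→)
state=C head=1 tape=0#[0]01100___   (C,0)→(D,_,→)
state=D head=2 tape=0#_[0]1100___   (D,0)→(A,1,→)
state=A head=3 tape=0#_1[1]100___   (A,1)→(C,_,→)
state=C head=4 tape=0#_1_[1]00___   (C,1)→(B,0,←)
state=B head=3 tape=0#_1[_]000___   (B,_)→(D,0,→)
state=D head=4 tape=0#_10[0]00___   (D,0)→(A,1,→)
state=A head=5 tape=0#_101[0]0___   (A,0)→(B,1,←)
state=B head=4 tape=0#_10[1]10___   (B,1)→(C,0,→)
state=C head=5 tape=0#_100[1]0___   (C,1)→(B,0,←)
state=B head=4 tape=0#_10[0]00___   (B,0)→(B,#,→)
state=B head=5 tape=0#_10#[0]0___   (B,0)→(B,#,→)
state=B head=6 tape=0#_10##[0]___   (B,0)→(B,#,→)
state=B head=7 tape=0#_10###[_]__   (B,_)→(D,0,→)
state=D head=8 tape=0#_10###0[_]_   (D,_)→(A,1,←)
state=A head=7 tape=0#_10###[0]1_   (A,0)→(B,1,←)
state=B head=6 tape=0#_10##[#]11_   (B,#)→(C,#,→)
state=C head=7 tape=0#_10###[1]1_   (C,1)→(B,0,←)
state=B head=6 tape=0#_10##[#]01_   (B,#)→(C,#,→)
state=C head=7 tape=0#_10###[0]1_   (C,0)→(D,_,→)
state=D head=8 tape=0#_10###_[1]_   (D,1)→(A,#,→)
state=A head=9 tape=0#_10###_#[_]   (A,_)→(A,1,←)
state=A head=8 tape=0#_10###_[#]1   (A,#)→(C,0,←)
state=C head=7 tape=0#_10###[_]01
The non-blank tape span at halt is 0#_10###_01.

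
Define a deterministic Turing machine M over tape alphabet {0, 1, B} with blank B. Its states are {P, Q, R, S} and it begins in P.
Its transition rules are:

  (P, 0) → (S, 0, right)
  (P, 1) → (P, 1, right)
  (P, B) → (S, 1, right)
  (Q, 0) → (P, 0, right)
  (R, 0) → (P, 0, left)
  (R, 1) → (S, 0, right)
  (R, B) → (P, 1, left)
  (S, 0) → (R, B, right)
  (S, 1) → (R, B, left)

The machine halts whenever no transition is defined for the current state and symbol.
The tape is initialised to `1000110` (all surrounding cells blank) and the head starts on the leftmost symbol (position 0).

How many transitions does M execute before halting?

15

state=P head=0 tape=[1]000110   (P,1)→(P,1,right)
state=P head=1 tape=1[0]00110   (P,0)→(S,0,right)
state=S head=2 tape=10[0]0110   (S,0)→(R,B,right)
state=R head=3 tape=10B[0]110   (R,0)→(P,0,left)
state=P head=2 tape=10[B]0110   (P,B)→(S,1,right)
state=S head=3 tape=101[0]110   (S,0)→(R,B,right)
state=R head=4 tape=101B[1]10   (R,1)→(S,0,right)
state=S head=5 tape=101B0[1]0   (S,1)→(R,B,left)
state=R head=4 tape=101B[0]B0   (R,0)→(P,0,left)
state=P head=3 tape=101[B]0B0   (P,B)→(S,1,right)
state=S head=4 tape=1011[0]B0   (S,0)→(R,B,right)
state=R head=5 tape=1011B[B]0   (R,B)→(P,1,left)
state=P head=4 tape=1011[B]10   (P,B)→(S,1,right)
state=S head=5 tape=10111[1]0   (S,1)→(R,B,left)
state=R head=4 tape=1011[1]B0   (R,1)→(S,0,right)
state=S head=5 tape=10110[B]0
M halts after 15 transitions.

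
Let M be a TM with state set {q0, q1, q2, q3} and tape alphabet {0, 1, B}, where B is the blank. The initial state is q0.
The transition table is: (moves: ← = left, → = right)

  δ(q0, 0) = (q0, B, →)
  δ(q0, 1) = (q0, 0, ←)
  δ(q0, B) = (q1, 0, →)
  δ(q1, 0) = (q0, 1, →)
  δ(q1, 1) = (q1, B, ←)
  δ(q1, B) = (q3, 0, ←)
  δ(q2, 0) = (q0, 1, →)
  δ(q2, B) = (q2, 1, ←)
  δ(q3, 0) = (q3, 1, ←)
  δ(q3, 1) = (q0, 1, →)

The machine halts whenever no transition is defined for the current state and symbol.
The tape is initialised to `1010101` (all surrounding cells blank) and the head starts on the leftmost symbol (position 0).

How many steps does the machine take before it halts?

state=q0 head=0 tape=B[1]010101BBBB   (q0,1)→(q0,0,←)
state=q0 head=-1 tape=[B]0010101BBBB   (q0,B)→(q1,0,→)
state=q1 head=0 tape=0[0]010101BBBB   (q1,0)→(q0,1,→)
state=q0 head=1 tape=01[0]10101BBBB   (q0,0)→(q0,B,→)
state=q0 head=2 tape=01B[1]0101BBBB   (q0,1)→(q0,0,←)
state=q0 head=1 tape=01[B]00101BBBB   (q0,B)→(q1,0,→)
state=q1 head=2 tape=010[0]0101BBBB   (q1,0)→(q0,1,→)
state=q0 head=3 tape=0101[0]101BBBB   (q0,0)→(q0,B,→)
state=q0 head=4 tape=0101B[1]01BBBB   (q0,1)→(q0,0,←)
state=q0 head=3 tape=0101[B]001BBBB   (q0,B)→(q1,0,→)
state=q1 head=4 tape=01010[0]01BBBB   (q1,0)→(q0,1,→)
state=q0 head=5 tape=010101[0]1BBBB   (q0,0)→(q0,B,→)
state=q0 head=6 tape=010101B[1]BBBB   (q0,1)→(q0,0,←)
state=q0 head=5 tape=010101[B]0BBBB   (q0,B)→(q1,0,→)
state=q1 head=6 tape=0101010[0]BBBB   (q1,0)→(q0,1,→)
state=q0 head=7 tape=01010101[B]BBB   (q0,B)→(q1,0,→)
state=q1 head=8 tape=010101010[B]BB   (q1,B)→(q3,0,←)
state=q3 head=7 tape=01010101[0]0BB   (q3,0)→(q3,1,←)
state=q3 head=6 tape=0101010[1]10BB   (q3,1)→(q0,1,→)
state=q0 head=7 tape=01010101[1]0BB   (q0,1)→(q0,0,←)
state=q0 head=6 tape=0101010[1]00BB   (q0,1)→(q0,0,←)
state=q0 head=5 tape=010101[0]000BB   (q0,0)→(q0,B,→)
state=q0 head=6 tape=010101B[0]00BB   (q0,0)→(q0,B,→)
state=q0 head=7 tape=010101BB[0]0BB   (q0,0)→(q0,B,→)
state=q0 head=8 tape=010101BBB[0]BB   (q0,0)→(q0,B,→)
state=q0 head=9 tape=010101BBBB[B]B   (q0,B)→(q1,0,→)
state=q1 head=10 tape=010101BBBB0[B]   (q1,B)→(q3,0,←)
state=q3 head=9 tape=010101BBBB[0]0   (q3,0)→(q3,1,←)
state=q3 head=8 tape=010101BBB[B]10
M halts after 28 transitions.

28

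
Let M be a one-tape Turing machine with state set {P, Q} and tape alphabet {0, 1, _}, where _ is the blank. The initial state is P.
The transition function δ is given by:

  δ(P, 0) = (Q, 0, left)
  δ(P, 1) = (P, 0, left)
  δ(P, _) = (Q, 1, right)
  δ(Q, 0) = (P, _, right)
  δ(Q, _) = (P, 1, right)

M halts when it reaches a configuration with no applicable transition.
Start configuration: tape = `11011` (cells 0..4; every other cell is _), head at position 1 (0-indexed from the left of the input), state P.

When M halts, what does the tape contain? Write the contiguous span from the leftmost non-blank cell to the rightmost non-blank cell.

P | _1[1]011   read 1 → write 0, move left, go to P
P | _[1]0011   read 1 → write 0, move left, go to P
P | [_]00011   read _ → write 1, move right, go to Q
Q | 1[0]0011   read 0 → write _, move right, go to P
P | 1_[0]011   read 0 → write 0, move left, go to Q
Q | 1[_]0011   read _ → write 1, move right, go to P
P | 11[0]011   read 0 → write 0, move left, go to Q
Q | 1[1]0011
The non-blank tape span at halt is 110011.

110011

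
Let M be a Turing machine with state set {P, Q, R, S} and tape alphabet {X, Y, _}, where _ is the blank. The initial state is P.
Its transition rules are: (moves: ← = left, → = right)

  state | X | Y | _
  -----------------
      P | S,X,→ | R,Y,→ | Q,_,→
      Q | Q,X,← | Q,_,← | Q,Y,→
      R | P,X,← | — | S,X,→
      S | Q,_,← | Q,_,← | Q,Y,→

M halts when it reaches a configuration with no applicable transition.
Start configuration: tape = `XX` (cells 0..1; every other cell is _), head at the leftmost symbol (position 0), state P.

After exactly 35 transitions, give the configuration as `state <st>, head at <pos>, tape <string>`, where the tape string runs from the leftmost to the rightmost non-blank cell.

P | _____[X]X   read X → write X, move →, go to S
S | _____X[X]   read X → write _, move ←, go to Q
Q | _____[X]_   read X → write X, move ←, go to Q
Q | ____[_]X_   read _ → write Y, move →, go to Q
Q | ____Y[X]_   read X → write X, move ←, go to Q
Q | ____[Y]X_   read Y → write _, move ←, go to Q
Q | ___[_]_X_   read _ → write Y, move →, go to Q
Q | ___Y[_]X_   read _ → write Y, move →, go to Q
Q | ___YY[X]_   read X → write X, move ←, go to Q
Q | ___Y[Y]X_   read Y → write _, move ←, go to Q
Q | ___[Y]_X_   read Y → write _, move ←, go to Q
Q | __[_]__X_   read _ → write Y, move →, go to Q
Q | __Y[_]_X_   read _ → write Y, move →, go to Q
Q | __YY[_]X_   read _ → write Y, move →, go to Q
Q | __YYY[X]_   read X → write X, move ←, go to Q
Q | __YY[Y]X_   read Y → write _, move ←, go to Q
Q | __Y[Y]_X_   read Y → write _, move ←, go to Q
Q | __[Y]__X_   read Y → write _, move ←, go to Q
Q | _[_]___X_   read _ → write Y, move →, go to Q
Q | _Y[_]__X_   read _ → write Y, move →, go to Q
Q | _YY[_]_X_   read _ → write Y, move →, go to Q
Q | _YYY[_]X_   read _ → write Y, move →, go to Q
Q | _YYYY[X]_   read X → write X, move ←, go to Q
Q | _YYY[Y]X_   read Y → write _, move ←, go to Q
Q | _YY[Y]_X_   read Y → write _, move ←, go to Q
Q | _Y[Y]__X_   read Y → write _, move ←, go to Q
Q | _[Y]___X_   read Y → write _, move ←, go to Q
Q | [_]____X_   read _ → write Y, move →, go to Q
Q | Y[_]___X_   read _ → write Y, move →, go to Q
Q | YY[_]__X_   read _ → write Y, move →, go to Q
Q | YYY[_]_X_   read _ → write Y, move →, go to Q
Q | YYYY[_]X_   read _ → write Y, move →, go to Q
Q | YYYYY[X]_   read X → write X, move ←, go to Q
Q | YYYY[Y]X_   read Y → write _, move ←, go to Q
Q | YYY[Y]_X_   read Y → write _, move ←, go to Q
Q | YY[Y]__X_
After 35 steps: state Q, head at -3, tape YYY__X.

state Q, head at -3, tape YYY__X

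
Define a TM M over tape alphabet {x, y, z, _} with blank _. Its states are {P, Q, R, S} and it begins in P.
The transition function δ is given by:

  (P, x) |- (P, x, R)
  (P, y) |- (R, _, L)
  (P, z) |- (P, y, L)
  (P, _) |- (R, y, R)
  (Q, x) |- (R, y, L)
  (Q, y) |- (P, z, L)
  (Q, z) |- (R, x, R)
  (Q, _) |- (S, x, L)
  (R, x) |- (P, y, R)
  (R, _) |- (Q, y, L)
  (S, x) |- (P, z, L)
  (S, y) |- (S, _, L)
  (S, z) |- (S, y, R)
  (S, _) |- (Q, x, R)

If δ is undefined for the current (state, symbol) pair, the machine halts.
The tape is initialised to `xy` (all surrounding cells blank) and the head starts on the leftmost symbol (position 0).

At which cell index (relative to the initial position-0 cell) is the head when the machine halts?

P | ___[x]y_   read x → write x, move R, go to P
P | ___x[y]_   read y → write _, move L, go to R
R | ___[x]__   read x → write y, move R, go to P
P | ___y[_]_   read _ → write y, move R, go to R
R | ___yy[_]   read _ → write y, move L, go to Q
Q | ___y[y]y   read y → write z, move L, go to P
P | ___[y]zy   read y → write _, move L, go to R
R | __[_]_zy   read _ → write y, move L, go to Q
Q | _[_]y_zy   read _ → write x, move L, go to S
S | [_]xy_zy   read _ → write x, move R, go to Q
Q | x[x]y_zy   read x → write y, move L, go to R
R | [x]yy_zy   read x → write y, move R, go to P
P | y[y]y_zy   read y → write _, move L, go to R
R | [y]_y_zy
At halt the head is at cell -3.

-3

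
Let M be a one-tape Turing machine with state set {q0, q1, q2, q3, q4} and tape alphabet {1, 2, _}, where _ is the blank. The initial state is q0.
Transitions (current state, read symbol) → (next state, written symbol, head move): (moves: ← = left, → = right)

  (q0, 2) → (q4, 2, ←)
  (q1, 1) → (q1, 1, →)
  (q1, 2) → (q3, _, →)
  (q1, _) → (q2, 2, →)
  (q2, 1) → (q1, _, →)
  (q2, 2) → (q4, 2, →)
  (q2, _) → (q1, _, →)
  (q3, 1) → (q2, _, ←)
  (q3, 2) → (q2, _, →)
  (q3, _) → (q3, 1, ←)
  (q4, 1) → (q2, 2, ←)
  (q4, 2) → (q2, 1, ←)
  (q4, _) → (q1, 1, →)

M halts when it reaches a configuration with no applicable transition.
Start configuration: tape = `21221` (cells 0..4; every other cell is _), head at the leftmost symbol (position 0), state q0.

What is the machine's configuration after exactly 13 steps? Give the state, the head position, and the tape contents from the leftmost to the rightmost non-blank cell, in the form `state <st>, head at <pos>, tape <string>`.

q0 | _[2]1221   read 2 → write 2, move ←, go to q4
q4 | [_]21221   read _ → write 1, move →, go to q1
q1 | 1[2]1221   read 2 → write _, move →, go to q3
q3 | 1_[1]221   read 1 → write _, move ←, go to q2
q2 | 1[_]_221   read _ → write _, move →, go to q1
q1 | 1_[_]221   read _ → write 2, move →, go to q2
q2 | 1_2[2]21   read 2 → write 2, move →, go to q4
q4 | 1_22[2]1   read 2 → write 1, move ←, go to q2
q2 | 1_2[2]11   read 2 → write 2, move →, go to q4
q4 | 1_22[1]1   read 1 → write 2, move ←, go to q2
q2 | 1_2[2]21   read 2 → write 2, move →, go to q4
q4 | 1_22[2]1   read 2 → write 1, move ←, go to q2
q2 | 1_2[2]11   read 2 → write 2, move →, go to q4
q4 | 1_22[1]1
After 13 steps: state q4, head at 3, tape 1_2211.

state q4, head at 3, tape 1_2211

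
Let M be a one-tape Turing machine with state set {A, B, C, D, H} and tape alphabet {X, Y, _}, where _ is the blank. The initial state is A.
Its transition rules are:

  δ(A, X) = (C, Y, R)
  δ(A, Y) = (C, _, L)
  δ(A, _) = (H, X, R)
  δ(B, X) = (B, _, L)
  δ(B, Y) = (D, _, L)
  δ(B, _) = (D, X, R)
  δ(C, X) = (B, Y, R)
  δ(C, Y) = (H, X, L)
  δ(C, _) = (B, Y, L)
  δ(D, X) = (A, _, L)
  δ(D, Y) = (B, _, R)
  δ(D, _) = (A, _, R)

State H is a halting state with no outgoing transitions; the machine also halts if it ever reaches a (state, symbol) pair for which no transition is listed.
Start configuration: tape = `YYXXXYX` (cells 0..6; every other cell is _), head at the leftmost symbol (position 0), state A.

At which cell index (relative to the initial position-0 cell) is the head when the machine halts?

6

state=A head=0 tape=__[Y]YXXXYX   (A,Y)→(C,_,L)
state=C head=-1 tape=_[_]_YXXXYX   (C,_)→(B,Y,L)
state=B head=-2 tape=[_]Y_YXXXYX   (B,_)→(D,X,R)
state=D head=-1 tape=X[Y]_YXXXYX   (D,Y)→(B,_,R)
state=B head=0 tape=X_[_]YXXXYX   (B,_)→(D,X,R)
state=D head=1 tape=X_X[Y]XXXYX   (D,Y)→(B,_,R)
state=B head=2 tape=X_X_[X]XXYX   (B,X)→(B,_,L)
state=B head=1 tape=X_X[_]_XXYX   (B,_)→(D,X,R)
state=D head=2 tape=X_XX[_]XXYX   (D,_)→(A,_,R)
state=A head=3 tape=X_XX_[X]XYX   (A,X)→(C,Y,R)
state=C head=4 tape=X_XX_Y[X]YX   (C,X)→(B,Y,R)
state=B head=5 tape=X_XX_YY[Y]X   (B,Y)→(D,_,L)
state=D head=4 tape=X_XX_Y[Y]_X   (D,Y)→(B,_,R)
state=B head=5 tape=X_XX_Y_[_]X   (B,_)→(D,X,R)
state=D head=6 tape=X_XX_Y_X[X]   (D,X)→(A,_,L)
state=A head=5 tape=X_XX_Y_[X]_   (A,X)→(C,Y,R)
state=C head=6 tape=X_XX_Y_Y[_]   (C,_)→(B,Y,L)
state=B head=5 tape=X_XX_Y_[Y]Y   (B,Y)→(D,_,L)
state=D head=4 tape=X_XX_Y[_]_Y   (D,_)→(A,_,R)
state=A head=5 tape=X_XX_Y_[_]Y   (A,_)→(H,X,R)
state=H head=6 tape=X_XX_Y_X[Y]
At halt the head is at cell 6.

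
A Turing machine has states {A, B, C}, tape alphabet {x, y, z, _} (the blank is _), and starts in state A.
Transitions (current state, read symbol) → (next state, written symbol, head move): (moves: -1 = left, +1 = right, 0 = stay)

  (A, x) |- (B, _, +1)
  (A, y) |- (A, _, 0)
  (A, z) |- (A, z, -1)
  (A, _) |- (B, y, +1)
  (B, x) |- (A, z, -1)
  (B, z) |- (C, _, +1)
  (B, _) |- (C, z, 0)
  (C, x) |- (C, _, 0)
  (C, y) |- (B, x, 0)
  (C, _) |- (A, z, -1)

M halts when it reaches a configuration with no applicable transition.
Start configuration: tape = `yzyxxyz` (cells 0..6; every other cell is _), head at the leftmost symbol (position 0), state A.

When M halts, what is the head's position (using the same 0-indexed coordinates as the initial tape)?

6

state=A head=0 tape=[y]zyxxyz   (A,y)→(A,_,0)
state=A head=0 tape=[_]zyxxyz   (A,_)→(B,y,+1)
state=B head=1 tape=y[z]yxxyz   (B,z)→(C,_,+1)
state=C head=2 tape=y_[y]xxyz   (C,y)→(B,x,0)
state=B head=2 tape=y_[x]xxyz   (B,x)→(A,z,-1)
state=A head=1 tape=y[_]zxxyz   (A,_)→(B,y,+1)
state=B head=2 tape=yy[z]xxyz   (B,z)→(C,_,+1)
state=C head=3 tape=yy_[x]xyz   (C,x)→(C,_,0)
state=C head=3 tape=yy_[_]xyz   (C,_)→(A,z,-1)
state=A head=2 tape=yy[_]zxyz   (A,_)→(B,y,+1)
state=B head=3 tape=yyy[z]xyz   (B,z)→(C,_,+1)
state=C head=4 tape=yyy_[x]yz   (C,x)→(C,_,0)
state=C head=4 tape=yyy_[_]yz   (C,_)→(A,z,-1)
state=A head=3 tape=yyy[_]zyz   (A,_)→(B,y,+1)
state=B head=4 tape=yyyy[z]yz   (B,z)→(C,_,+1)
state=C head=5 tape=yyyy_[y]z   (C,y)→(B,x,0)
state=B head=5 tape=yyyy_[x]z   (B,x)→(A,z,-1)
state=A head=4 tape=yyyy[_]zz   (A,_)→(B,y,+1)
state=B head=5 tape=yyyyy[z]z   (B,z)→(C,_,+1)
state=C head=6 tape=yyyyy_[z]
At halt the head is at cell 6.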